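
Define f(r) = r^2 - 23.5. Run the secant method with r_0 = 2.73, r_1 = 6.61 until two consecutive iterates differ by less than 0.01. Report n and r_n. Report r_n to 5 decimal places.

f(2.73) = -16.0471000, f(6.61) = 20.1921000
r_2 = 6.6100000 − 20.1921000·(3.8800000)/(36.2392000) = 4.4481049;  |Δ| = 2.1618951
f(4.4481049) = -3.7143626
r_3 = 4.4481049 − (-3.7143626)·(-2.1618951)/(-23.9064626) = 4.7840000;  |Δ| = 0.3358950
f(4.7840000) = -0.6133444
r_4 = 4.7840000 − (-0.6133444)·(0.3358950)/(3.1010182) = 4.8504360;  |Δ| = 0.0664360
f(4.8504360) = 0.0267293
r_5 = 4.8504360 − 0.0267293·(0.0664360)/(0.6400736) = 4.8476616;  |Δ| = 0.0027743
|r_5 − r_4| = 0.0027743 < 0.01

n = 5, r_n = 4.84766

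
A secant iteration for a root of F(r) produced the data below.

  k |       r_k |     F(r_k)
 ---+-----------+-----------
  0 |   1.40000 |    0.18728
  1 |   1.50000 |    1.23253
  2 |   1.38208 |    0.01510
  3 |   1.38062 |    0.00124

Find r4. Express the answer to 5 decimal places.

1.38049

r4 = 1.38062 − 0.00124·(1.38062 − 1.38208) / (0.00124 − 0.01510)
   = 1.38062 − (-0.0000018)/(-0.0138600) = 1.3804894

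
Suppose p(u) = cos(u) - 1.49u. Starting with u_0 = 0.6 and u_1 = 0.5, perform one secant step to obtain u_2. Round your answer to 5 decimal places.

p(0.6) = -0.0686644, p(0.5) = 0.1325826
u_2 = 0.5000000 − 0.1325826·(0.5000000 − 0.6000000) / (0.1325826 − (-0.0686644)) = 0.5000000 − (-0.0132583)/(0.2012469) = 0.5658805

0.56588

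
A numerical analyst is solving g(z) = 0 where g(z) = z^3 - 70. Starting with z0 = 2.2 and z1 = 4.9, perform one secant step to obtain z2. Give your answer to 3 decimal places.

3.698

g(2.2) = -59.35200, g(4.9) = 47.64900
z2 = 4.90000 − 47.64900·(4.90000 − 2.20000) / (47.64900 − (-59.35200)) = 4.90000 − (128.65230)/(107.00100) = 3.69765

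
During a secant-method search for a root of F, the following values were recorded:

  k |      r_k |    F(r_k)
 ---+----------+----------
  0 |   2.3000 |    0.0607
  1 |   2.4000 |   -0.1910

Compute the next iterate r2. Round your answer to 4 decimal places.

2.3241

r2 = 2.4000 − (-0.1910)·(2.4000 − 2.3000) / (-0.1910 − 0.0607)
   = 2.4000 − (-0.019100)/(-0.251700) = 2.324116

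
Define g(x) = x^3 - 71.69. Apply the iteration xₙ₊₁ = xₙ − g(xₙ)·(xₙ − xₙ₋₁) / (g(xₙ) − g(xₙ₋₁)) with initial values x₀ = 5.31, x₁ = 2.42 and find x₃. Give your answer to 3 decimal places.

g(5.31) = 78.03129, g(2.42) = -57.51751
x₂ = 2.42000 − (-57.51751)·(2.42000 − 5.31000) / (-57.51751 − 78.03129) = 2.42000 − (166.22561)/(-135.54880) = 3.64632
g(3.64632) = -23.20998
x₃ = 3.64632 − (-23.20998)·(3.64632 − 2.42000) / (-23.20998 − (-57.51751)) = 3.64632 − (-28.46276)/(34.30753) = 4.47595

4.476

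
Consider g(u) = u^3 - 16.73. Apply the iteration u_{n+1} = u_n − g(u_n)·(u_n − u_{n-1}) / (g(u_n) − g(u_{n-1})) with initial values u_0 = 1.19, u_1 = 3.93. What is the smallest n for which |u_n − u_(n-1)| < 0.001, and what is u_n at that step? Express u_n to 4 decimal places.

n = 7, u_n = 2.5576

g(1.19) = -15.044841, g(3.93) = 43.968457
u_2 = 3.930000 − 43.968457·(2.740000)/(59.013298) = 1.888535;  |Δ| = 2.041465
g(1.888535) = -9.994416
u_3 = 1.888535 − (-9.994416)·(-2.041465)/(-53.962873) = 2.266633;  |Δ| = 0.378098
g(2.266633) = -5.084888
u_4 = 2.266633 − (-5.084888)·(0.378098)/(4.909528) = 2.658236;  |Δ| = 0.391603
g(2.658236) = 2.053676
u_5 = 2.658236 − 2.053676·(0.391603)/(7.138564) = 2.545577;  |Δ| = 0.112659
g(2.545577) = -0.234763
u_6 = 2.545577 − (-0.234763)·(-0.112659)/(-2.288439) = 2.557134;  |Δ| = 0.011557
g(2.557134) = -0.009068
u_7 = 2.557134 − (-0.009068)·(0.011557)/(0.225695) = 2.557598;  |Δ| = 0.000464
|u_7 − u_6| = 0.000464 < 0.001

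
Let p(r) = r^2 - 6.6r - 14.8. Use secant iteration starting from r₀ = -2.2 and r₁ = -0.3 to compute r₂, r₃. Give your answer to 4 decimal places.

-1.6989, -1.7804

p(-2.2) = 4.560000, p(-0.3) = -12.730000
r₂ = -0.300000 − (-12.730000)·(-0.300000 − (-2.200000)) / (-12.730000 − 4.560000) = -0.300000 − (-24.187000)/(-17.290000) = -1.698901
p(-1.698901) = -0.700988
r₃ = -1.698901 − (-0.700988)·(-1.698901 − (-0.300000)) / (-0.700988 − (-12.730000)) = -1.698901 − (0.980613)/(12.029012) = -1.780422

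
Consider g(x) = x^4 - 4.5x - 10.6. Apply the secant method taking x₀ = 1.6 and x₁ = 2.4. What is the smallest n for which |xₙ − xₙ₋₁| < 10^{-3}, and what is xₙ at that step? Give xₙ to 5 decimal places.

g(1.6) = -11.2464000, g(2.4) = 11.7776000
x₂ = 2.4000000 − 11.7776000·(0.8000000)/(23.0240000) = 1.9907714;  |Δ| = 0.4092286
g(1.9907714) = -3.8517496
x₃ = 1.9907714 − (-3.8517496)·(-0.4092286)/(-15.6293496) = 2.0916231;  |Δ| = 0.1008517
g(2.0916231) = -0.8726675
x₄ = 2.0916231 − (-0.8726675)·(0.1008517)/(2.9790821) = 2.1211657;  |Δ| = 0.0295427
g(2.1211657) = 0.0988503
x₅ = 2.1211657 − 0.0988503·(0.0295427)/(0.9715178) = 2.1181598;  |Δ| = 0.0030059
g(2.1181598) = -0.0021314
x₆ = 2.1181598 − (-0.0021314)·(-0.0030059)/(-0.1009818) = 2.1182232;  |Δ| = 0.0000634
|x₆ − x₅| = 0.0000634 < 10^{-3}

n = 6, xₙ = 2.11822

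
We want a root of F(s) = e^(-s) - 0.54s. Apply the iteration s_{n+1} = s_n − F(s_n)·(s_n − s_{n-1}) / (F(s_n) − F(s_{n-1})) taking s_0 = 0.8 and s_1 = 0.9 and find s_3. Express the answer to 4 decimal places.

F(0.8) = 0.017329, F(0.9) = -0.079430
s_2 = 0.900000 − (-0.079430)·(0.900000 − 0.800000) / (-0.079430 − 0.017329) = 0.900000 − (-0.007943)/(-0.096759) = 0.817909
F(0.817909) = -0.000318
s_3 = 0.817909 − (-0.000318)·(0.817909 − 0.900000) / (-0.000318 − (-0.079430)) = 0.817909 − (0.000026)/(0.079113) = 0.817580

0.8176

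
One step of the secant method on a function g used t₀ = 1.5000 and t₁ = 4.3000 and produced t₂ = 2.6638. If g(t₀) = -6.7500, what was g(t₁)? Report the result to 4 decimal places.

9.4899

The secant line through (1.5000, -6.7500) and (4.3000, g(t₁)) crosses zero at t₂ = 2.6638.
So (1.5000, -6.7500), (4.3000, g(t₁)), (2.6638, 0) are collinear:
g(t₁) = -6.7500 · (4.3000 − 2.6638) / (1.5000 − 2.6638) = -6.7500 · (1.636200)/(-1.163800) = 9.489904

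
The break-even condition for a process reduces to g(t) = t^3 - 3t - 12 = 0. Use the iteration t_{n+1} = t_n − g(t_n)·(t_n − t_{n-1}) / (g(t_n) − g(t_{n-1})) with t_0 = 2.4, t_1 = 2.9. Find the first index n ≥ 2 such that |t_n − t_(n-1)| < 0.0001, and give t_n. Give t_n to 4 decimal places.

n = 5, t_n = 2.7219

g(2.4) = -5.376000, g(2.9) = 3.689000
t_2 = 2.900000 − 3.689000·(0.500000)/(9.065000) = 2.696525;  |Δ| = 0.203475
g(2.696525) = -0.482474
t_3 = 2.696525 − (-0.482474)·(-0.203475)/(-4.171474) = 2.720059;  |Δ| = 0.023534
g(2.720059) = -0.035218
t_4 = 2.720059 − (-0.035218)·(0.023534)/(0.447255) = 2.721912;  |Δ| = 0.001853
g(2.721912) = 0.000383
t_5 = 2.721912 − 0.000383·(0.001853)/(0.035601) = 2.721892;  |Δ| = 0.000020
|t_5 − t_4| = 0.000020 < 0.0001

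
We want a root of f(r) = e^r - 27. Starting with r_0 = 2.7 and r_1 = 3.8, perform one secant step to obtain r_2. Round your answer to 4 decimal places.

3.1471

f(2.7) = -12.120268, f(3.8) = 17.701184
r_2 = 3.800000 − 17.701184·(3.800000 − 2.700000) / (17.701184 − (-12.120268)) = 3.800000 − (19.471303)/(29.821453) = 3.147071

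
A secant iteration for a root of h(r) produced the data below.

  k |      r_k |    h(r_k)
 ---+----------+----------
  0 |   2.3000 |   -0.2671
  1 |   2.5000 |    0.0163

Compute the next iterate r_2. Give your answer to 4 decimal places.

2.4885

r_2 = 2.5000 − 0.0163·(2.5000 − 2.3000) / (0.0163 − (-0.2671))
   = 2.5000 − (0.003260)/(0.283400) = 2.488497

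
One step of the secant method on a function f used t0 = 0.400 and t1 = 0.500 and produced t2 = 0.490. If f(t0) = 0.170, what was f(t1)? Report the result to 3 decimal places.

The secant line through (0.400, 0.170) and (0.500, f(t1)) crosses zero at t2 = 0.490.
So (0.400, 0.170), (0.500, f(t1)), (0.490, 0) are collinear:
f(t1) = 0.170 · (0.500 − 0.490) / (0.400 − 0.490) = 0.170 · (0.01000)/(-0.09000) = -0.01889

-0.019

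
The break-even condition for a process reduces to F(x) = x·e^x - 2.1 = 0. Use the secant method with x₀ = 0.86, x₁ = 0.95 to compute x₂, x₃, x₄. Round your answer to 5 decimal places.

F(0.86) = -0.0676818, F(0.95) = 0.3564242
x₂ = 0.9500000 − 0.3564242·(0.9500000 − 0.8600000) / (0.3564242 − (-0.0676818)) = 0.9500000 − (0.0320782)/(0.4241060) = 0.8743628
F(0.8743628) = -0.0038486
x₃ = 0.8743628 − (-0.0038486)·(0.8743628 − 0.9500000) / (-0.0038486 − 0.3564242) = 0.8743628 − (0.0002911)/(-0.3602728) = 0.8751708
F(0.8751708) = -0.0002156
x₄ = 0.8751708 − (-0.0002156)·(0.8751708 − 0.8743628) / (-0.0002156 − (-0.0038486)) = 0.8751708 − (-0.0000002)/(0.0036330) = 0.8752188

0.87436, 0.87517, 0.87522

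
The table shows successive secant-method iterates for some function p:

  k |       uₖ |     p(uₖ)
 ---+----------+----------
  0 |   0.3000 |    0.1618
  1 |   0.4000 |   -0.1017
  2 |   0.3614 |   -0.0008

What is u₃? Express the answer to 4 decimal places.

0.3611

u₃ = 0.3614 − (-0.0008)·(0.3614 − 0.4000) / (-0.0008 − (-0.1017))
   = 0.3614 − (0.000031)/(0.100900) = 0.361094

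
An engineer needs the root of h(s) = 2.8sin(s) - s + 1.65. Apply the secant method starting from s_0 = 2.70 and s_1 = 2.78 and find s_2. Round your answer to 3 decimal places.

2.741

h(2.70) = 0.14666, h(2.78) = -0.13946
s_2 = 2.78000 − (-0.13946)·(2.78000 − 2.70000) / (-0.13946 − 0.14666) = 2.78000 − (-0.01116)/(-0.28612) = 2.74101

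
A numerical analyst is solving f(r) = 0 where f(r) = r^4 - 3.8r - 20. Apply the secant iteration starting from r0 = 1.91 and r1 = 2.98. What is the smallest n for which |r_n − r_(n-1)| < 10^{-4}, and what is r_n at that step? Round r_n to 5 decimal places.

n = 7, r_n = 2.31665

f(1.91) = -13.9493664, f(2.98) = 47.5375042
r2 = 2.9800000 − 47.5375042·(1.0700000)/(61.4868705) = 2.1527481;  |Δ| = 0.8272519
f(2.1527481) = -6.7034797
r3 = 2.1527481 − (-6.7034797)·(-0.8272519)/(-54.2409839) = 2.2549857;  |Δ| = 0.1022376
f(2.2549857) = -2.7121230
r4 = 2.2549857 − (-2.7121230)·(0.1022376)/(3.9913567) = 2.3244560;  |Δ| = 0.0694703
f(2.3244560) = 0.3605108
r5 = 2.3244560 − 0.3605108·(0.0694703)/(3.0726338) = 2.3163051;  |Δ| = 0.0081509
f(2.3163051) = -0.0158451
r6 = 2.3163051 − (-0.0158451)·(-0.0081509)/(-0.3763559) = 2.3166483;  |Δ| = 0.0003432
f(2.3166483) = -0.0000865
r7 = 2.3166483 − (-0.0000865)·(0.0003432)/(0.0157587) = 2.3166501;  |Δ| = 0.0000019
|r7 − r6| = 0.0000019 < 10^{-4}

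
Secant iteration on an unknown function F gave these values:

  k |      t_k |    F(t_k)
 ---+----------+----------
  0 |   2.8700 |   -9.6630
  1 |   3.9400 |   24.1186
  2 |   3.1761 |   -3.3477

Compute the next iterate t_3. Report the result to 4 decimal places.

t_3 = 3.1761 − (-3.3477)·(3.1761 − 3.9400) / (-3.3477 − 24.1186)
   = 3.1761 − (2.557308)/(-27.466300) = 3.269207

3.2692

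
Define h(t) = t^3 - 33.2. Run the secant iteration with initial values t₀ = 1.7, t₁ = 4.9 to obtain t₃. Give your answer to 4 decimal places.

h(1.7) = -28.287000, h(4.9) = 84.449000
t₂ = 4.900000 − 84.449000·(4.900000 − 1.700000) / (84.449000 − (-28.287000)) = 4.900000 − (270.236800)/(112.736000) = 2.502924
h(2.502924) = -17.520118
t₃ = 2.502924 − (-17.520118)·(2.502924 − 4.900000) / (-17.520118 − 84.449000) = 2.502924 − (41.997059)/(-101.969118) = 2.914784

2.9148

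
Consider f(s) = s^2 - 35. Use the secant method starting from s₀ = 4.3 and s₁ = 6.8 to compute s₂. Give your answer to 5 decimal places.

5.78739

f(4.3) = -16.5100000, f(6.8) = 11.2400000
s₂ = 6.8000000 − 11.2400000·(6.8000000 − 4.3000000) / (11.2400000 − (-16.5100000)) = 6.8000000 − (28.1000000)/(27.7500000) = 5.7873874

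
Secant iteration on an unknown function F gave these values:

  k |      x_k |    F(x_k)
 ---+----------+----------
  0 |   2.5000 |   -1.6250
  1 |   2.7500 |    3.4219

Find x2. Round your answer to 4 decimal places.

x2 = 2.7500 − 3.4219·(2.7500 − 2.5000) / (3.4219 − (-1.6250))
   = 2.7500 − (0.855475)/(5.046900) = 2.580495

2.5805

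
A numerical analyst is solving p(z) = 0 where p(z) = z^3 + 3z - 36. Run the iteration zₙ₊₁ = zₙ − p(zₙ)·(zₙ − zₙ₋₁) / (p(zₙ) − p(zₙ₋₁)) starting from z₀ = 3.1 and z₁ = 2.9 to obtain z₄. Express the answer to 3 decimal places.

3.000

p(3.1) = 3.09100, p(2.9) = -2.91100
z₂ = 2.90000 − (-2.91100)·(2.90000 − 3.10000) / (-2.91100 − 3.09100) = 2.90000 − (0.58220)/(-6.00200) = 2.99700
p(2.99700) = -0.08989
z₃ = 2.99700 − (-0.08989)·(2.99700 − 2.90000) / (-0.08989 − (-2.91100)) = 2.99700 − (-0.00872)/(2.82111) = 3.00009
p(3.00009) = 0.00275
z₄ = 3.00009 − 0.00275·(3.00009 − 2.99700) / (0.00275 − (-0.08989)) = 3.00009 − (0.00001)/(0.09264) = 3.00000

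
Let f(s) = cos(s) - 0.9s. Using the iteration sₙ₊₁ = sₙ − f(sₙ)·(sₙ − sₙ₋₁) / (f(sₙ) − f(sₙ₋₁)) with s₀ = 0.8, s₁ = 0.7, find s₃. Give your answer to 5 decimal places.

0.78556

f(0.8) = -0.0232933, f(0.7) = 0.1348422
s₂ = 0.7000000 − 0.1348422·(0.7000000 − 0.8000000) / (0.1348422 − (-0.0232933)) = 0.7000000 − (-0.0134842)/(0.1581355) = 0.7852700
f(0.7852700) = 0.0004543
s₃ = 0.7852700 − 0.0004543·(0.7852700 − 0.7000000) / (0.0004543 − 0.1348422) = 0.7852700 − (0.0000387)/(-0.1343879) = 0.7855583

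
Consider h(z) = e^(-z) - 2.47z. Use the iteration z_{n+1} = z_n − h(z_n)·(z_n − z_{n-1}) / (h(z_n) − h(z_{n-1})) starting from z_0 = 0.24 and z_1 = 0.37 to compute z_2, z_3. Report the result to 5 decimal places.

h(0.24) = 0.1938279, h(0.37) = -0.2231657
z_2 = 0.3700000 − (-0.2231657)·(0.3700000 − 0.2400000) / (-0.2231657 − 0.1938279) = 0.3700000 − (-0.0290115)/(-0.4169935) = 0.3004269
h(0.3004269) = -0.0015524
z_3 = 0.3004269 − (-0.0015524)·(0.3004269 − 0.3700000) / (-0.0015524 − (-0.2231657)) = 0.3004269 − (0.0001080)/(0.2216133) = 0.2999395

0.30043, 0.29994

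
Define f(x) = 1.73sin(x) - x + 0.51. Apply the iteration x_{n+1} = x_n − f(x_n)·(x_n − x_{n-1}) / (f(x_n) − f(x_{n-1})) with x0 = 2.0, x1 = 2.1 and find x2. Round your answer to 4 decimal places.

2.0462

f(2.0) = 0.083085, f(2.1) = -0.096648
x2 = 2.100000 − (-0.096648)·(2.100000 − 2.000000) / (-0.096648 − 0.083085) = 2.100000 − (-0.009665)/(-0.179732) = 2.046227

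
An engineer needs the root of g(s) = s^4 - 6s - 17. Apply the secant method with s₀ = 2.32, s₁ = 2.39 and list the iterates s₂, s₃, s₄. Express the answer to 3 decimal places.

2.362, 2.363, 2.363

g(2.32) = -1.94977, g(2.39) = 1.28809
s₂ = 2.39000 − 1.28809·(2.39000 − 2.32000) / (1.28809 − (-1.94977)) = 2.39000 − (0.09017)/(3.23786) = 2.36215
g(2.36215) = -0.03914
s₃ = 2.36215 − (-0.03914)·(2.36215 − 2.39000) / (-0.03914 − 1.28809) = 2.36215 − (0.00109)/(-1.32723) = 2.36297
g(2.36297) = -0.00075
s₄ = 2.36297 − (-0.00075)·(2.36297 − 2.36215) / (-0.00075 − (-0.03914)) = 2.36297 − (0.00000)/(0.03839) = 2.36299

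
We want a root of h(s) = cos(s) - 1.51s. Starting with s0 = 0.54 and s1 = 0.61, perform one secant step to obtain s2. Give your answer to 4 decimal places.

h(0.54) = 0.042309, h(0.61) = -0.101452
s2 = 0.610000 − (-0.101452)·(0.610000 − 0.540000) / (-0.101452 − 0.042309) = 0.610000 − (-0.007102)/(-0.143761) = 0.560601

0.5606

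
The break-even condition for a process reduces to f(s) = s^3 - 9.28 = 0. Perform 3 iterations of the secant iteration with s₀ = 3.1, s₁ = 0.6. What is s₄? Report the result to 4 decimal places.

1.7107

f(3.1) = 20.511000, f(0.6) = -9.064000
s₂ = 0.600000 − (-9.064000)·(0.600000 − 3.100000) / (-9.064000 − 20.511000) = 0.600000 − (22.660000)/(-29.575000) = 1.366188
f(1.366188) = -6.730053
s₃ = 1.366188 − (-6.730053)·(1.366188 − 0.600000) / (-6.730053 − (-9.064000)) = 1.366188 − (-5.156484)/(2.333947) = 3.575529
f(3.575529) = 36.431010
s₄ = 3.575529 − 36.431010·(3.575529 − 1.366188) / (36.431010 − (-6.730053)) = 3.575529 − (80.488526)/(43.161063) = 1.710688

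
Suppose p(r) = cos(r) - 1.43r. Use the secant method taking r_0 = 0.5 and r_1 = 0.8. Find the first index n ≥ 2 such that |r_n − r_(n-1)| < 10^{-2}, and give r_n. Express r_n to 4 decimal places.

p(0.5) = 0.162583, p(0.8) = -0.447293
r_2 = 0.800000 − (-0.447293)·(0.300000)/(-0.609876) = 0.579975;  |Δ| = 0.220025
p(0.579975) = 0.007112
r_3 = 0.579975 − 0.007112·(-0.220025)/(0.454406) = 0.583419;  |Δ| = 0.003444
|r_3 − r_2| = 0.003444 < 10^{-2}

n = 3, r_n = 0.5834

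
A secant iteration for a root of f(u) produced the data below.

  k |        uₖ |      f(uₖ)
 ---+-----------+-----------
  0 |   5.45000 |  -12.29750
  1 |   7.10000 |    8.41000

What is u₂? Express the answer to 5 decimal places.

6.42988

u₂ = 7.10000 − 8.41000·(7.10000 − 5.45000) / (8.41000 − (-12.29750))
   = 7.10000 − (13.8765000)/(20.7075000) = 6.4298805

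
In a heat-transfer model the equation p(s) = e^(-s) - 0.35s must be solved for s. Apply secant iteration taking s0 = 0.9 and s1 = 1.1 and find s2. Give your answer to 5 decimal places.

1.02745

p(0.9) = 0.0915697, p(1.1) = -0.0521289
s2 = 1.1000000 − (-0.0521289)·(1.1000000 − 0.9000000) / (-0.0521289 − 0.0915697) = 1.1000000 − (-0.0104258)/(-0.1436986) = 1.0274469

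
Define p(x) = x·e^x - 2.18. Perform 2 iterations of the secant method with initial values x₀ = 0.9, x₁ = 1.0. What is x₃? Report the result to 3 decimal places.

0.893

p(0.9) = 0.03364, p(1.0) = 0.53828
x₂ = 1.00000 − 0.53828·(1.00000 − 0.90000) / (0.53828 − 0.03364) = 1.00000 − (0.05383)/(0.50464) = 0.89333
p(0.89333) = 0.00265
x₃ = 0.89333 − 0.00265·(0.89333 − 1.00000) / (0.00265 − 0.53828) = 0.89333 − (-0.00028)/(-0.53564) = 0.89281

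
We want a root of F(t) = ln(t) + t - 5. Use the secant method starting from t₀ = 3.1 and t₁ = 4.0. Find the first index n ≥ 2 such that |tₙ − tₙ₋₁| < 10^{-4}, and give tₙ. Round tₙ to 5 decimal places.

F(3.1) = -0.7685979, F(4.0) = 0.3862944
t₂ = 4.0000000 − 0.3862944·(0.9000000)/(1.1548922) = 3.6989633;  |Δ| = 0.3010367
F(3.6989633) = 0.0070159
t₃ = 3.6989633 − 0.0070159·(-0.3010367)/(-0.3792784) = 3.6933947;  |Δ| = 0.0055686
F(3.6933947) = -0.0000593
t₄ = 3.6933947 − (-0.0000593)·(-0.0055686)/(-0.0070752) = 3.6934414;  |Δ| = 0.0000466
|t₄ − t₃| = 0.0000466 < 10^{-4}

n = 4, tₙ = 3.69344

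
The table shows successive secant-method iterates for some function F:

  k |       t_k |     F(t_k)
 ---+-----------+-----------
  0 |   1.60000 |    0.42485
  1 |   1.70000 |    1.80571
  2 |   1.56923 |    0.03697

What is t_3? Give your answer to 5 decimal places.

1.56650

t_3 = 1.56923 − 0.03697·(1.56923 − 1.70000) / (0.03697 − 1.80571)
   = 1.56923 − (-0.0048346)/(-1.7687400) = 1.5664967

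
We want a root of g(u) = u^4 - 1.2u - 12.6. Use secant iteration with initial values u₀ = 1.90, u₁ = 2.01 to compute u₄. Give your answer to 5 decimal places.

g(1.90) = -1.8479000, g(2.01) = 1.3104080
u₂ = 2.0100000 − 1.3104080·(2.0100000 − 1.9000000) / (1.3104080 − (-1.8479000)) = 2.0100000 − (0.1441449)/(3.1583080) = 1.9643601
g(1.9643601) = -0.0675848
u₃ = 1.9643601 − (-0.0675848)·(1.9643601 − 2.0100000) / (-0.0675848 − 1.3104080) = 1.9643601 − (0.0030846)/(-1.3779928) = 1.9665985
g(1.9665985) = -0.0022860
u₄ = 1.9665985 − (-0.0022860)·(1.9665985 − 1.9643601) / (-0.0022860 − (-0.0675848)) = 1.9665985 − (-0.0000051)/(0.0652987) = 1.9666769

1.96668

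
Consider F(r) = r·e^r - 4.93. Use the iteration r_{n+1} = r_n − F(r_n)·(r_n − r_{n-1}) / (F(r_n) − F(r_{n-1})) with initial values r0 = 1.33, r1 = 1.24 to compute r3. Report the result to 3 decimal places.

F(1.33) = 0.09879, F(1.24) = -0.64504
r2 = 1.24000 − (-0.64504)·(1.24000 − 1.33000) / (-0.64504 − 0.09879) = 1.24000 − (0.05805)/(-0.74383) = 1.31805
F(1.31805) = -0.00562
r3 = 1.31805 − (-0.00562)·(1.31805 − 1.24000) / (-0.00562 − (-0.64504)) = 1.31805 − (-0.00044)/(0.63942) = 1.31873

1.319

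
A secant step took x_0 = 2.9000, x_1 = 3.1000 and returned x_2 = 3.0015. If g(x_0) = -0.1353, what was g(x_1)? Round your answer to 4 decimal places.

The secant line through (2.9000, -0.1353) and (3.1000, g(x_1)) crosses zero at x_2 = 3.0015.
So (2.9000, -0.1353), (3.1000, g(x_1)), (3.0015, 0) are collinear:
g(x_1) = -0.1353 · (3.1000 − 3.0015) / (2.9000 − 3.0015) = -0.1353 · (0.098500)/(-0.101500) = 0.131301

0.1313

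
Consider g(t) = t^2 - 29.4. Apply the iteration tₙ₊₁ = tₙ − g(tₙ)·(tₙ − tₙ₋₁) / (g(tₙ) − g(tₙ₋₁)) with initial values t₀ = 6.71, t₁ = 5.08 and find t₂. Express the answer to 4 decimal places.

g(6.71) = 15.624100, g(5.08) = -3.593600
t₂ = 5.080000 − (-3.593600)·(5.080000 − 6.710000) / (-3.593600 − 15.624100) = 5.080000 − (5.857568)/(-19.217700) = 5.384801

5.3848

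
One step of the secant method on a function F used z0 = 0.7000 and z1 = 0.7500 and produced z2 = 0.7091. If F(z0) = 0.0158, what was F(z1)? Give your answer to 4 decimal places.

The secant line through (0.7000, 0.0158) and (0.7500, F(z1)) crosses zero at z2 = 0.7091.
So (0.7000, 0.0158), (0.7500, F(z1)), (0.7091, 0) are collinear:
F(z1) = 0.0158 · (0.7500 − 0.7091) / (0.7000 − 0.7091) = 0.0158 · (0.040900)/(-0.009100) = -0.071013

-0.0710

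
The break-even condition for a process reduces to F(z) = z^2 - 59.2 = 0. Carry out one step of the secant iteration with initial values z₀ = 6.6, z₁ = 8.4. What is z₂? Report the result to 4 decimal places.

F(6.6) = -15.640000, F(8.4) = 11.360000
z₂ = 8.400000 − 11.360000·(8.400000 − 6.600000) / (11.360000 − (-15.640000)) = 8.400000 − (20.448000)/(27.000000) = 7.642667

7.6427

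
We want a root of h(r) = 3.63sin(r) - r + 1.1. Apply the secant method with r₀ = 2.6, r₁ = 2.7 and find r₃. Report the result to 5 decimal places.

h(2.6) = 0.3712700, h(2.7) = -0.0486110
r₂ = 2.7000000 − (-0.0486110)·(2.7000000 − 2.6000000) / (-0.0486110 − 0.3712700) = 2.7000000 − (-0.0048611)/(-0.4198810) = 2.6884227
h(2.6884227) = 0.0008558
r₃ = 2.6884227 − 0.0008558·(2.6884227 − 2.7000000) / (0.0008558 − (-0.0486110)) = 2.6884227 − (-0.0000099)/(0.0494668) = 2.6886230

2.68862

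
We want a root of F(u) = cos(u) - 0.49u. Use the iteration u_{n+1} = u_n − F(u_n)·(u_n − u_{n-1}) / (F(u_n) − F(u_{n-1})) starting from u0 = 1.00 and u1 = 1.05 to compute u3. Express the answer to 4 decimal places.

1.0375

F(1.00) = 0.050302, F(1.05) = -0.016929
u2 = 1.050000 − (-0.016929)·(1.050000 − 1.000000) / (-0.016929 − 0.050302) = 1.050000 − (-0.000846)/(-0.067231) = 1.037410
F(1.037410) = 0.000121
u3 = 1.037410 − 0.000121·(1.037410 − 1.050000) / (0.000121 − (-0.016929)) = 1.037410 − (-0.000002)/(0.017050) = 1.037500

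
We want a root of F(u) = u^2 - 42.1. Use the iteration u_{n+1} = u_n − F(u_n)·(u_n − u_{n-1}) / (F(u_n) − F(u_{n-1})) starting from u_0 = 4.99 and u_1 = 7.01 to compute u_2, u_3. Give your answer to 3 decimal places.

F(4.99) = -17.19990, F(7.01) = 7.04010
u_2 = 7.01000 − 7.04010·(7.01000 − 4.99000) / (7.04010 − (-17.19990)) = 7.01000 − (14.22100)/(24.24000) = 6.42333
F(6.42333) = -0.84090
u_3 = 6.42333 − (-0.84090)·(6.42333 − 7.01000) / (-0.84090 − 7.04010) = 6.42333 − (0.49333)/(-7.88100) = 6.48592

6.423, 6.486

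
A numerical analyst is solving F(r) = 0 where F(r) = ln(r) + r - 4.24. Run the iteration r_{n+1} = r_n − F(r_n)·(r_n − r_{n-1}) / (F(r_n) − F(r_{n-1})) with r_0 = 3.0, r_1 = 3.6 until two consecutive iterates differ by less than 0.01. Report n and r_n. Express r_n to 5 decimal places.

n = 3, r_n = 3.10647

F(3.0) = -0.1413877, F(3.6) = 0.6409338
r_2 = 3.6000000 − 0.6409338·(0.6000000)/(0.7823216) = 3.1084370;  |Δ| = 0.4915630
F(3.1084370) = 0.0025571
r_3 = 3.1084370 − 0.0025571·(-0.4915630)/(-0.6383768) = 3.1064680;  |Δ| = 0.0019690
|r_3 − r_2| = 0.0019690 < 0.01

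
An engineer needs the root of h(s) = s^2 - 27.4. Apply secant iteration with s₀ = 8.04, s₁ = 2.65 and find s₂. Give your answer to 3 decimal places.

4.556

h(8.04) = 37.24160, h(2.65) = -20.37750
s₂ = 2.65000 − (-20.37750)·(2.65000 − 8.04000) / (-20.37750 − 37.24160) = 2.65000 − (109.83472)/(-57.61910) = 4.55622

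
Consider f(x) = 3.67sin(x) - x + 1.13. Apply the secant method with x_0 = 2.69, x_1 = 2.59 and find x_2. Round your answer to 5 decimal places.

2.69986

f(2.69) = 0.0415846, f(2.59) = 0.4632427
x_2 = 2.5900000 − 0.4632427·(2.5900000 − 2.6900000) / (0.4632427 − 0.0415846) = 2.5900000 − (-0.0463243)/(0.4216581) = 2.6998622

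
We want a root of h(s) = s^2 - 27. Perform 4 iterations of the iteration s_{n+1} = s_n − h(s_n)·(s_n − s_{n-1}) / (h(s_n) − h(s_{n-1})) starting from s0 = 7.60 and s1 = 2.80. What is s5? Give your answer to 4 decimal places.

h(7.60) = 30.760000, h(2.80) = -19.160000
s2 = 2.800000 − (-19.160000)·(2.800000 − 7.600000) / (-19.160000 − 30.760000) = 2.800000 − (91.968000)/(-49.920000) = 4.642308
h(4.642308) = -5.448979
s3 = 4.642308 − (-5.448979)·(4.642308 − 2.800000) / (-5.448979 − (-19.160000)) = 4.642308 − (-10.038696)/(13.711021) = 5.374470
h(5.374470) = 1.884931
s4 = 5.374470 − 1.884931·(5.374470 − 4.642308) / (1.884931 − (-5.448979)) = 5.374470 − (1.380076)/(7.333910) = 5.186293
h(5.186293) = -0.102366
s5 = 5.186293 − (-0.102366)·(5.186293 − 5.374470) / (-0.102366 − 1.884931) = 5.186293 − (0.019263)/(-1.987297) = 5.195986

5.1960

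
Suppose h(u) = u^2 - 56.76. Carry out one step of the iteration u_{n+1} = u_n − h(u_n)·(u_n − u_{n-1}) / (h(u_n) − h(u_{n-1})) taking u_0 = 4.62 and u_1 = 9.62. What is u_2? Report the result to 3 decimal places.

7.107

h(4.62) = -35.41560, h(9.62) = 35.78440
u_2 = 9.62000 − 35.78440·(9.62000 − 4.62000) / (35.78440 − (-35.41560)) = 9.62000 − (178.92200)/(71.20000) = 7.10705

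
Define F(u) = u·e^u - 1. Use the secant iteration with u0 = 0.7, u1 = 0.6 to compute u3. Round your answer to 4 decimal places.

0.5672

F(0.7) = 0.409627, F(0.6) = 0.093271
u2 = 0.600000 − 0.093271·(0.600000 − 0.700000) / (0.093271 − 0.409627) = 0.600000 − (-0.009327)/(-0.316356) = 0.570517
F(0.570517) = 0.009348
u3 = 0.570517 − 0.009348·(0.570517 − 0.600000) / (0.009348 − 0.093271) = 0.570517 − (-0.000276)/(-0.083923) = 0.567233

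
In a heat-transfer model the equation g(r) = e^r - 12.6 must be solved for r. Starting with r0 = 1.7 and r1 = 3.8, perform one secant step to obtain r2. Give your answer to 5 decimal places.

g(1.7) = -7.1260526, g(3.8) = 32.1011845
r2 = 3.8000000 − 32.1011845·(3.8000000 − 1.7000000) / (32.1011845 − (-7.1260526)) = 3.8000000 − (67.4124874)/(39.2272371) = 2.0814878

2.08149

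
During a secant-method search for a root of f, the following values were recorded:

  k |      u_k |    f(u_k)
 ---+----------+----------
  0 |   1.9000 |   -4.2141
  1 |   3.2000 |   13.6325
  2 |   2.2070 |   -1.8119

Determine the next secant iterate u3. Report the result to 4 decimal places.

2.3235

u3 = 2.2070 − (-1.8119)·(2.2070 − 3.2000) / (-1.8119 − 13.6325)
   = 2.2070 − (1.799217)/(-15.444400) = 2.323496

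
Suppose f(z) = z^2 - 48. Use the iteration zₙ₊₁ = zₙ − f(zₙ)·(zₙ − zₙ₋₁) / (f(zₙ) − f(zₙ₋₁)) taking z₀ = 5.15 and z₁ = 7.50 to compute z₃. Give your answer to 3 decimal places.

f(5.15) = -21.47750, f(7.50) = 8.25000
z₂ = 7.50000 − 8.25000·(7.50000 − 5.15000) / (8.25000 − (-21.47750)) = 7.50000 − (19.38750)/(29.72750) = 6.84783
f(6.84783) = -1.10728
z₃ = 6.84783 − (-1.10728)·(6.84783 − 7.50000) / (-1.10728 − 8.25000) = 6.84783 − (0.72214)/(-9.35728) = 6.92500

6.925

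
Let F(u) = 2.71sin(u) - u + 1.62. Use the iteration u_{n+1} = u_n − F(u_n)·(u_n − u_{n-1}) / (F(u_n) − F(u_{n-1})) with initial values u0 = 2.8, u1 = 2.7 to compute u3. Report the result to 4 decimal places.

2.7226

F(2.8) = -0.272182, F(2.7) = 0.078199
u2 = 2.700000 − 0.078199·(2.700000 − 2.800000) / (0.078199 − (-0.272182)) = 2.700000 − (-0.007820)/(0.350382) = 2.722318
F(2.722318) = 0.000916
u3 = 2.722318 − 0.000916·(2.722318 − 2.700000) / (0.000916 − 0.078199) = 2.722318 − (0.000020)/(-0.077283) = 2.722583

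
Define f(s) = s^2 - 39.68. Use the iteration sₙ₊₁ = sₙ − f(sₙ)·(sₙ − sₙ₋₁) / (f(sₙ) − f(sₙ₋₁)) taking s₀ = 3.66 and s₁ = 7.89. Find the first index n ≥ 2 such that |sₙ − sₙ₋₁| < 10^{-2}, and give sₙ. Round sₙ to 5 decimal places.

n = 5, sₙ = 6.29920

f(3.66) = -26.2844000, f(7.89) = 22.5721000
s₂ = 7.8900000 − 22.5721000·(4.2300000)/(48.8565000) = 5.9357056;  |Δ| = 1.9542944
f(5.9357056) = -4.4473987
s₃ = 5.9357056 − (-4.4473987)·(-1.9542944)/(-27.0194987) = 6.2573817;  |Δ| = 0.3216761
f(6.2573817) = -0.5251742
s₄ = 6.2573817 − (-0.5251742)·(0.3216761)/(3.9222245) = 6.3004532;  |Δ| = 0.0430715
f(6.3004532) = 0.0157102
s₅ = 6.3004532 − 0.0157102·(0.0430715)/(0.5408845) = 6.2992021;  |Δ| = 0.0012510
|s₅ − s₄| = 0.0012510 < 10^{-2}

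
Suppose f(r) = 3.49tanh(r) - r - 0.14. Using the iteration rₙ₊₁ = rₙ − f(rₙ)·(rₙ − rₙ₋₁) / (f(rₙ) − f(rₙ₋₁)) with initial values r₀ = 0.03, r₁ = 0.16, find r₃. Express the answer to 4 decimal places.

f(0.03) = -0.065331, f(0.16) = 0.253683
r₂ = 0.160000 − 0.253683·(0.160000 − 0.030000) / (0.253683 − (-0.065331)) = 0.160000 − (0.032979)/(0.319015) = 0.056623
f(0.056623) = 0.000780
r₃ = 0.056623 − 0.000780·(0.056623 − 0.160000) / (0.000780 − 0.253683) = 0.056623 − (-0.000081)/(-0.252903) = 0.056304

0.0563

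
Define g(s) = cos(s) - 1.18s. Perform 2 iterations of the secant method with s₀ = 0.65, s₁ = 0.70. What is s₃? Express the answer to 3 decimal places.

g(0.65) = 0.02908, g(0.70) = -0.06116
s₂ = 0.70000 − (-0.06116)·(0.70000 − 0.65000) / (-0.06116 − 0.02908) = 0.70000 − (-0.00306)/(-0.09024) = 0.66611
g(0.66611) = 0.00021
s₃ = 0.66611 − 0.00021·(0.66611 − 0.70000) / (0.00021 − (-0.06116)) = 0.66611 − (-0.00001)/(0.06137) = 0.66623

0.666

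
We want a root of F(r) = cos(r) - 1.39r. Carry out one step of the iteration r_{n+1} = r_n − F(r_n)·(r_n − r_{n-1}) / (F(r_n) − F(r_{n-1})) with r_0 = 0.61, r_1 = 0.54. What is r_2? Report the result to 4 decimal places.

F(0.61) = -0.028252, F(0.54) = 0.107109
r_2 = 0.540000 − 0.107109·(0.540000 − 0.610000) / (0.107109 − (-0.028252)) = 0.540000 − (-0.007498)/(0.135361) = 0.595390

0.5954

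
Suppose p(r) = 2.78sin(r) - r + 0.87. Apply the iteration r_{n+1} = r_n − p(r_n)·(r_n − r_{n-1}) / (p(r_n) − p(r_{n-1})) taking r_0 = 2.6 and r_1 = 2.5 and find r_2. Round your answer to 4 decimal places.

p(2.6) = -0.296906, p(2.5) = 0.033753
r_2 = 2.500000 − 0.033753·(2.500000 − 2.600000) / (0.033753 − (-0.296906)) = 2.500000 − (-0.003375)/(0.330659) = 2.510208

2.5102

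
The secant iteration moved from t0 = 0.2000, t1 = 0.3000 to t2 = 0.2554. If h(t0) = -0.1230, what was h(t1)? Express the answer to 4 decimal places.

The secant line through (0.2000, -0.1230) and (0.3000, h(t1)) crosses zero at t2 = 0.2554.
So (0.2000, -0.1230), (0.3000, h(t1)), (0.2554, 0) are collinear:
h(t1) = -0.1230 · (0.3000 − 0.2554) / (0.2000 − 0.2554) = -0.1230 · (0.044600)/(-0.055400) = 0.099022

0.0990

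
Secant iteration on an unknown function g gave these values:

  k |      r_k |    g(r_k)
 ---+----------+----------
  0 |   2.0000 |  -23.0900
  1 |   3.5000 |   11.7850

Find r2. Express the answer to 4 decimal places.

r2 = 3.5000 − 11.7850·(3.5000 − 2.0000) / (11.7850 − (-23.0900))
   = 3.5000 − (17.677500)/(34.875000) = 2.993118

2.9931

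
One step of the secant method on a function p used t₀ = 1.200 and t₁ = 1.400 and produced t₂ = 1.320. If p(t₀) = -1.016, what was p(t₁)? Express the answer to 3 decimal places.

0.677

The secant line through (1.200, -1.016) and (1.400, p(t₁)) crosses zero at t₂ = 1.320.
So (1.200, -1.016), (1.400, p(t₁)), (1.320, 0) are collinear:
p(t₁) = -1.016 · (1.400 − 1.320) / (1.200 − 1.320) = -1.016 · (0.08000)/(-0.12000) = 0.67733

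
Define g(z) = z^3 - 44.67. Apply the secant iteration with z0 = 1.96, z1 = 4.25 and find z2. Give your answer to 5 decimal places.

g(1.96) = -37.1404640, g(4.25) = 32.0956250
z2 = 4.2500000 − 32.0956250·(4.2500000 − 1.9600000) / (32.0956250 − (-37.1404640)) = 4.2500000 − (73.4989812)/(69.2360890) = 3.1884296

3.18843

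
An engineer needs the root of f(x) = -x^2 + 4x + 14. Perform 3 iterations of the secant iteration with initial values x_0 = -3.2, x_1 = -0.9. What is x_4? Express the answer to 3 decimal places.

-2.242

f(-3.2) = -9.04000, f(-0.9) = 9.59000
x_2 = -0.90000 − 9.59000·(-0.90000 − (-3.20000)) / (9.59000 − (-9.04000)) = -0.90000 − (22.05700)/(18.63000) = -2.08395
f(-2.08395) = 1.32135
x_3 = -2.08395 − 1.32135·(-2.08395 − (-0.90000)) / (1.32135 − 9.59000) = -2.08395 − (-1.56441)/(-8.26865) = -2.27315
f(-2.27315) = -0.25980
x_4 = -2.27315 − (-0.25980)·(-2.27315 − (-2.08395)) / (-0.25980 − 1.32135) = -2.27315 − (0.04915)/(-1.58114) = -2.24206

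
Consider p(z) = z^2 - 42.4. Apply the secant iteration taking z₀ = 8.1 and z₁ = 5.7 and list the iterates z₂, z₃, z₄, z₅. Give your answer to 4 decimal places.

p(8.1) = 23.210000, p(5.7) = -9.910000
z₂ = 5.700000 − (-9.910000)·(5.700000 − 8.100000) / (-9.910000 − 23.210000) = 5.700000 − (23.784000)/(-33.120000) = 6.418116
p(6.418116) = -1.207788
z₃ = 6.418116 − (-1.207788)·(6.418116 − 5.700000) / (-1.207788 − (-9.910000)) = 6.418116 − (-0.867332)/(8.702212) = 6.517784
p(6.517784) = 0.081507
z₄ = 6.517784 − 0.081507·(6.517784 − 6.418116) / (0.081507 − (-1.207788)) = 6.517784 − (0.008124)/(1.289295) = 6.511483
p(6.511483) = -0.000588
z₅ = 6.511483 − (-0.000588)·(6.511483 − 6.517784) / (-0.000588 − 0.081507) = 6.511483 − (0.000004)/(-0.082095) = 6.511528

6.4181, 6.5178, 6.5115, 6.5115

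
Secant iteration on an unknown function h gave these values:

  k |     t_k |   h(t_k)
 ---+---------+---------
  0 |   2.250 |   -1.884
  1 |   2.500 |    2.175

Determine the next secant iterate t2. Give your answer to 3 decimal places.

2.366

t2 = 2.500 − 2.175·(2.500 − 2.250) / (2.175 − (-1.884))
   = 2.500 − (0.54375)/(4.05900) = 2.36604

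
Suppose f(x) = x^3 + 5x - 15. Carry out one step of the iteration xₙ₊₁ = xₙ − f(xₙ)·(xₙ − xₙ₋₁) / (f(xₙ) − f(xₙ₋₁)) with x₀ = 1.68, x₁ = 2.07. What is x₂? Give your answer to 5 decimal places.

f(1.68) = -1.8583680, f(2.07) = 4.2197430
x₂ = 2.0700000 − 4.2197430·(2.0700000 − 1.6800000) / (4.2197430 − (-1.8583680)) = 2.0700000 − (1.6456998)/(6.0781110) = 1.7992416

1.79924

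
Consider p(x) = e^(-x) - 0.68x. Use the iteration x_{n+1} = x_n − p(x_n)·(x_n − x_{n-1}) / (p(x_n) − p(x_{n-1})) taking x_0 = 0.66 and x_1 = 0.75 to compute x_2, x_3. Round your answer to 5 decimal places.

0.71795, 0.71756

p(0.66) = 0.0680513, p(0.75) = -0.0376334
x_2 = 0.7500000 − (-0.0376334)·(0.7500000 − 0.6600000) / (-0.0376334 − 0.0680513) = 0.7500000 − (-0.0033870)/(-0.1056848) = 0.7179518
p(0.7179518) = -0.0004569
x_3 = 0.7179518 − (-0.0004569)·(0.7179518 − 0.7500000) / (-0.0004569 − (-0.0376334)) = 0.7179518 − (0.0000146)/(0.0371765) = 0.7175579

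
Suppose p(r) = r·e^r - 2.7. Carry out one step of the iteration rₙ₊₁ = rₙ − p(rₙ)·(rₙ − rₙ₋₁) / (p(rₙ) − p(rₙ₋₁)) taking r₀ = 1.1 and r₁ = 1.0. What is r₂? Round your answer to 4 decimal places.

p(1.1) = 0.604583, p(1.0) = 0.018282
r₂ = 1.000000 − 0.018282·(1.000000 − 1.100000) / (0.018282 − 0.604583) = 1.000000 − (-0.001828)/(-0.586301) = 0.996882

0.9969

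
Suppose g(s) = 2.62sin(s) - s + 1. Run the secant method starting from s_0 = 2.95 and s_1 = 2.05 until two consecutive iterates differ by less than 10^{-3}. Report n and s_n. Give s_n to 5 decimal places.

n = 5, s_n = 2.52182

g(2.95) = -1.4510927, g(2.05) = 1.2748894
s_2 = 2.0500000 − 1.2748894·(-0.9000000)/(2.7259821) = 2.4709127;  |Δ| = 0.4209127
g(2.4709127) = 0.1574666
s_3 = 2.4709127 − 0.1574666·(0.4209127)/(-1.1174228) = 2.5302275;  |Δ| = 0.0593148
g(2.5302275) = -0.0263844
s_4 = 2.5302275 − (-0.0263844)·(0.0593148)/(-0.1838510) = 2.5217152;  |Δ| = 0.0085123
g(2.5217152) = 0.0003355
s_5 = 2.5217152 − 0.0003355·(-0.0085123)/(0.0267200) = 2.5218221;  |Δ| = 0.0001069
|s_5 − s_4| = 0.0001069 < 10^{-3}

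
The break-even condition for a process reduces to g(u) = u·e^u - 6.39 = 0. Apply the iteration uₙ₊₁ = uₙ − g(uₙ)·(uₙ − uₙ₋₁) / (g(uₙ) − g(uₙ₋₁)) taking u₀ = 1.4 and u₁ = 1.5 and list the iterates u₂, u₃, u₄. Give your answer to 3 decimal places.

g(1.4) = -0.71272, g(1.5) = 0.33253
u₂ = 1.50000 − 0.33253·(1.50000 − 1.40000) / (0.33253 − (-0.71272)) = 1.50000 − (0.03325)/(1.04525) = 1.46819
g(1.46819) = -0.01608
u₃ = 1.46819 − (-0.01608)·(1.46819 − 1.50000) / (-0.01608 − 0.33253) = 1.46819 − (0.00051)/(-0.34862) = 1.46965
g(1.46965) = -0.00034
u₄ = 1.46965 − (-0.00034)·(1.46965 − 1.46819) / (-0.00034 − (-0.01608)) = 1.46965 − (0.00000)/(0.01574) = 1.46969

1.468, 1.470, 1.470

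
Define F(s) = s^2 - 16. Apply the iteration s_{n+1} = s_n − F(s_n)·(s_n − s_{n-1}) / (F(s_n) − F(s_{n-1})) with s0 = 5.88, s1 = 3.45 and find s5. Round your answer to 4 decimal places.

4.0000

F(5.88) = 18.574400, F(3.45) = -4.097500
s2 = 3.450000 − (-4.097500)·(3.450000 − 5.880000) / (-4.097500 − 18.574400) = 3.450000 − (9.956925)/(-22.671900) = 3.889175
F(3.889175) = -0.874320
s3 = 3.889175 − (-0.874320)·(3.889175 − 3.450000) / (-0.874320 − (-4.097500)) = 3.889175 − (-0.383979)/(3.223180) = 4.008305
F(4.008305) = 0.066511
s4 = 4.008305 − 0.066511·(4.008305 − 3.889175) / (0.066511 − (-0.874320)) = 4.008305 − (0.007924)/(0.940831) = 3.999883
F(3.999883) = -0.000932
s5 = 3.999883 − (-0.000932)·(3.999883 − 4.008305) / (-0.000932 − 0.066511) = 3.999883 − (0.000008)/(-0.067444) = 4.000000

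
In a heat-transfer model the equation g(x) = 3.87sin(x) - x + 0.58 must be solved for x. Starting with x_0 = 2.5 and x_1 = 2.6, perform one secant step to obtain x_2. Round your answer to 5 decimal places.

2.59406

g(2.5) = 0.3960872, g(2.6) = -0.0250097
x_2 = 2.6000000 − (-0.0250097)·(2.6000000 − 2.5000000) / (-0.0250097 − 0.3960872) = 2.6000000 − (-0.0025010)/(-0.4210969) = 2.5940608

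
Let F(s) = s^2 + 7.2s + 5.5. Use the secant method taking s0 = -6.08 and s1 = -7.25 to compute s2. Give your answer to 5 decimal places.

F(-6.08) = -1.3096000, F(-7.25) = 5.8625000
s2 = -7.2500000 − 5.8625000·(-7.2500000 − (-6.0800000)) / (5.8625000 − (-1.3096000)) = -7.2500000 − (-6.8591250)/(7.1721000) = -6.2936378

-6.29364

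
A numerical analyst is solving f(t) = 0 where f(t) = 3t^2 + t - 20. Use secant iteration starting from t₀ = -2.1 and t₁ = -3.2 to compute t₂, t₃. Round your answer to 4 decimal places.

-2.6953, -2.7493

f(-2.1) = -8.870000, f(-3.2) = 7.520000
t₂ = -3.200000 − 7.520000·(-3.200000 − (-2.100000)) / (7.520000 − (-8.870000)) = -3.200000 − (-8.272000)/(16.390000) = -2.695302
f(-2.695302) = -0.901343
t₃ = -2.695302 − (-0.901343)·(-2.695302 − (-3.200000)) / (-0.901343 − 7.520000) = -2.695302 − (-0.454906)/(-8.421343) = -2.749320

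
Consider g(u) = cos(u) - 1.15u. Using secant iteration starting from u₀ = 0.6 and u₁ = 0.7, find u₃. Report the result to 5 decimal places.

0.67751

g(0.6) = 0.1353356, g(0.7) = -0.0401578
u₂ = 0.7000000 − (-0.0401578)·(0.7000000 − 0.6000000) / (-0.0401578 − 0.1353356) = 0.7000000 − (-0.0040158)/(-0.1754934) = 0.6771172
g(0.6771172) = 0.0006974
u₃ = 0.6771172 − 0.0006974·(0.6771172 − 0.7000000) / (0.0006974 − (-0.0401578)) = 0.6771172 − (-0.0000160)/(0.0408552) = 0.6775078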